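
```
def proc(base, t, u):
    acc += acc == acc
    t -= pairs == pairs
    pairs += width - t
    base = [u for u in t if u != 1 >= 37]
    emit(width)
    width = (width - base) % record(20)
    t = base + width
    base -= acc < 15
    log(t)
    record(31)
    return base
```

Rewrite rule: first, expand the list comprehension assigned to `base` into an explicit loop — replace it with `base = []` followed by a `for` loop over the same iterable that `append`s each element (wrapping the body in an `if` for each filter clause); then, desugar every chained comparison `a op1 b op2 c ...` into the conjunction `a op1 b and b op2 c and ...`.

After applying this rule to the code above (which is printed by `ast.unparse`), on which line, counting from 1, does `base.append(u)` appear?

8

Transformed code:
def proc(base, t, u):
    acc += acc == acc
    t -= pairs == pairs
    pairs += width - t
    base = []
    for u in t:
        if u != 1 and 1 >= 37:
            base.append(u)
    emit(width)
    width = (width - base) % record(20)
    t = base + width
    base -= acc < 15
    log(t)
    record(31)
    return base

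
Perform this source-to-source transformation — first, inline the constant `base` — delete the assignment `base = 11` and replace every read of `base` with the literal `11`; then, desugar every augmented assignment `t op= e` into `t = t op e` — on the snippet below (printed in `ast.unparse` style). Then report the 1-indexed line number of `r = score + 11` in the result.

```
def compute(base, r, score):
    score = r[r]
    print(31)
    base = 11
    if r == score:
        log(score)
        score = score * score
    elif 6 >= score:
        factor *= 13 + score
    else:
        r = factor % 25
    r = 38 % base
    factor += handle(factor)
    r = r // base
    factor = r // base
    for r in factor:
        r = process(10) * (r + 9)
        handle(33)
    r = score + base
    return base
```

18

Transformed code:
def compute(base, r, score):
    score = r[r]
    print(31)
    if r == score:
        log(score)
        score = score * score
    elif 6 >= score:
        factor = factor * (13 + score)
    else:
        r = factor % 25
    r = 38 % 11
    factor = factor + handle(factor)
    r = r // 11
    factor = r // 11
    for r in factor:
        r = process(10) * (r + 9)
        handle(33)
    r = score + 11
    return 11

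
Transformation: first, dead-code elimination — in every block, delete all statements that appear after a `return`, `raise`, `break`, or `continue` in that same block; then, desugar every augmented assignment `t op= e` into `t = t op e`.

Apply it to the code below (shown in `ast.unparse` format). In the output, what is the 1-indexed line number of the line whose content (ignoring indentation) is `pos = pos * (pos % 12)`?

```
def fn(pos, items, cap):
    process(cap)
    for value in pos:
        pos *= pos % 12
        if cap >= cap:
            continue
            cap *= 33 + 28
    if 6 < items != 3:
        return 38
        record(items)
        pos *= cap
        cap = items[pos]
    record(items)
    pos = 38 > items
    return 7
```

4

Transformed code:
def fn(pos, items, cap):
    process(cap)
    for value in pos:
        pos = pos * (pos % 12)
        if cap >= cap:
            continue
    if 6 < items != 3:
        return 38
    record(items)
    pos = 38 > items
    return 7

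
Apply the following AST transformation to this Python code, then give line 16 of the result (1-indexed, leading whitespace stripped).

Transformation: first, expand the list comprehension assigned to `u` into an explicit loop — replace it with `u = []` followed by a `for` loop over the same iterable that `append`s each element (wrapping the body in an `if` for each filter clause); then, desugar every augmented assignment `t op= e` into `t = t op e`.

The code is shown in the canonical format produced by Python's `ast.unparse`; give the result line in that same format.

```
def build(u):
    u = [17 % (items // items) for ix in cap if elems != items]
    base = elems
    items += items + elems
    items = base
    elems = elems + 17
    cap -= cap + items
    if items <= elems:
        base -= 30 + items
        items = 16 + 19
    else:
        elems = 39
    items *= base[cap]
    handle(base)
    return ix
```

items = items * base[cap]

Transformed code:
def build(u):
    u = []
    for ix in cap:
        if elems != items:
            u.append(17 % (items // items))
    base = elems
    items = items + (items + elems)
    items = base
    elems = elems + 17
    cap = cap - (cap + items)
    if items <= elems:
        base = base - (30 + items)
        items = 16 + 19
    else:
        elems = 39
    items = items * base[cap]
    handle(base)
    return ix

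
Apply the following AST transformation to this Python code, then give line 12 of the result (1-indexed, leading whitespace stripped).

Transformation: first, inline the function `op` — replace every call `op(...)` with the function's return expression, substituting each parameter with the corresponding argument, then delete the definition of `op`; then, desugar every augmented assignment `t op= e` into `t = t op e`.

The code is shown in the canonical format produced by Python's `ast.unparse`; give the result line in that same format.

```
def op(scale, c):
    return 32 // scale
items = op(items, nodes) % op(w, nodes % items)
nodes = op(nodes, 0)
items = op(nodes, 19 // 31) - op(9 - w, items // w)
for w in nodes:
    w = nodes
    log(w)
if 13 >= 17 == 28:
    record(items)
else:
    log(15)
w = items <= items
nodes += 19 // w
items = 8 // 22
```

nodes = nodes + 19 // w

Transformed code:
items = 32 // items % (32 // w)
nodes = 32 // nodes
items = 32 // nodes - 32 // (9 - w)
for w in nodes:
    w = nodes
    log(w)
if 13 >= 17 == 28:
    record(items)
else:
    log(15)
w = items <= items
nodes = nodes + 19 // w
items = 8 // 22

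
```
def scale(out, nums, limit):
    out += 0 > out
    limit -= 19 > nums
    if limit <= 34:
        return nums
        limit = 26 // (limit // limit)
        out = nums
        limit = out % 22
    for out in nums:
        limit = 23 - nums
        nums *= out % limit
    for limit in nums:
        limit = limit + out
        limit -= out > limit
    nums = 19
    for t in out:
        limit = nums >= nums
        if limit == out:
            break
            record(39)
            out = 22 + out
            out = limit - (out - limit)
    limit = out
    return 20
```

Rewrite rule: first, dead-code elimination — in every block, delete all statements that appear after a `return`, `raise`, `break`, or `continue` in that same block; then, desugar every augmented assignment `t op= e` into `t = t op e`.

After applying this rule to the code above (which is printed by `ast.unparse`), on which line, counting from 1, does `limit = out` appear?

Transformed code:
def scale(out, nums, limit):
    out = out + (0 > out)
    limit = limit - (19 > nums)
    if limit <= 34:
        return nums
    for out in nums:
        limit = 23 - nums
        nums = nums * (out % limit)
    for limit in nums:
        limit = limit + out
        limit = limit - (out > limit)
    nums = 19
    for t in out:
        limit = nums >= nums
        if limit == out:
            break
    limit = out
    return 20

17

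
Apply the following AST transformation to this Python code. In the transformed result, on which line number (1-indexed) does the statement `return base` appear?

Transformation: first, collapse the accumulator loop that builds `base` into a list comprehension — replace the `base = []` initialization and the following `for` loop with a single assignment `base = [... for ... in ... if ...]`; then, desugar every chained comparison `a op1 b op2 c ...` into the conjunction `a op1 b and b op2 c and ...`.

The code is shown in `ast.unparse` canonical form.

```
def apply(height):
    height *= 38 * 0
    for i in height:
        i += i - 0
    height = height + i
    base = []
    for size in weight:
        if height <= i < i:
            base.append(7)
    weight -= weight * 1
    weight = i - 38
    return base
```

9

Transformed code:
def apply(height):
    height *= 38 * 0
    for i in height:
        i += i - 0
    height = height + i
    base = [7 for size in weight if height <= i and i < i]
    weight -= weight * 1
    weight = i - 38
    return base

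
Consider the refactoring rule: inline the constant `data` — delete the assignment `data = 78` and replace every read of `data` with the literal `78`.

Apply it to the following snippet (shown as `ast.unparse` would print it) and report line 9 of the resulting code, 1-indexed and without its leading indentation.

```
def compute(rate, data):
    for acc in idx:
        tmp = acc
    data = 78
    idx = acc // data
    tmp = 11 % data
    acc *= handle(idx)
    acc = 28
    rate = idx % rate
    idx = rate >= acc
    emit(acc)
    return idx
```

idx = rate >= acc

Transformed code:
def compute(rate, data):
    for acc in idx:
        tmp = acc
    idx = acc // 78
    tmp = 11 % 78
    acc *= handle(idx)
    acc = 28
    rate = idx % rate
    idx = rate >= acc
    emit(acc)
    return idx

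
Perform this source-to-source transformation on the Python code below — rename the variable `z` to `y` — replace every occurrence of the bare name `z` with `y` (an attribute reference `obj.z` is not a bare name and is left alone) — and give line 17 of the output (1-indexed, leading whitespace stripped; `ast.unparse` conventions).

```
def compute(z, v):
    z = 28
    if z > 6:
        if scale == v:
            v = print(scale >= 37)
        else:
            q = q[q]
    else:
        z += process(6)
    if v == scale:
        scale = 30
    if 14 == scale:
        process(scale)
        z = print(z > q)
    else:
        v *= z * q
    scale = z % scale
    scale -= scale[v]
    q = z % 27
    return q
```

Transformed code:
def compute(y, v):
    y = 28
    if y > 6:
        if scale == v:
            v = print(scale >= 37)
        else:
            q = q[q]
    else:
        y += process(6)
    if v == scale:
        scale = 30
    if 14 == scale:
        process(scale)
        y = print(y > q)
    else:
        v *= y * q
    scale = y % scale
    scale -= scale[v]
    q = y % 27
    return q

scale = y % scale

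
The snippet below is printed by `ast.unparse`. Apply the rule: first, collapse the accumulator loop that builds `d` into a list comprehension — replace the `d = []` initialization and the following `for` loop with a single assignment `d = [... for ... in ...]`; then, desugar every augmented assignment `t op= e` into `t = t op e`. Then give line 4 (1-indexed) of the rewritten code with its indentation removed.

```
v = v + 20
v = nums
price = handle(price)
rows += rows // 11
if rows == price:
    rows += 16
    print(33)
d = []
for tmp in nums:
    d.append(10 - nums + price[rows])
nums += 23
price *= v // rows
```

Transformed code:
v = v + 20
v = nums
price = handle(price)
rows = rows + rows // 11
if rows == price:
    rows = rows + 16
    print(33)
d = [10 - nums + price[rows] for tmp in nums]
nums = nums + 23
price = price * (v // rows)

rows = rows + rows // 11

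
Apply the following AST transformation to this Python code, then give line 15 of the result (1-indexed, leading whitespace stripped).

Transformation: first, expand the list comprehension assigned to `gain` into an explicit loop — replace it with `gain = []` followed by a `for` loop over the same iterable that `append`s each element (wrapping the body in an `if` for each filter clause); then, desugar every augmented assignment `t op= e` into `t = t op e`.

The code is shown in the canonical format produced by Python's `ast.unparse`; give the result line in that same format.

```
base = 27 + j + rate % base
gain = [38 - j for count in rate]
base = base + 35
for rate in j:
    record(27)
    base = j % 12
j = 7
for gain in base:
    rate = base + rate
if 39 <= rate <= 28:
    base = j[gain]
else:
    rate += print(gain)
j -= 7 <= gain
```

rate = rate + print(gain)

Transformed code:
base = 27 + j + rate % base
gain = []
for count in rate:
    gain.append(38 - j)
base = base + 35
for rate in j:
    record(27)
    base = j % 12
j = 7
for gain in base:
    rate = base + rate
if 39 <= rate <= 28:
    base = j[gain]
else:
    rate = rate + print(gain)
j = j - (7 <= gain)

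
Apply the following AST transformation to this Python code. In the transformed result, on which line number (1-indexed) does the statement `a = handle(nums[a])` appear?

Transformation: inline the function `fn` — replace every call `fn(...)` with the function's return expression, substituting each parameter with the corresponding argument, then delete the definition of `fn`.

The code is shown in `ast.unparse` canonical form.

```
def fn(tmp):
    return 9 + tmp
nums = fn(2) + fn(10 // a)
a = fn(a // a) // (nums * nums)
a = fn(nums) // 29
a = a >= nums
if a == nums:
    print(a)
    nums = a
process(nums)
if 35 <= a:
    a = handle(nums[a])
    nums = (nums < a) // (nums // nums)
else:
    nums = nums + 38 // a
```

10

Transformed code:
nums = 9 + 2 + (9 + 10 // a)
a = (9 + a // a) // (nums * nums)
a = (9 + nums) // 29
a = a >= nums
if a == nums:
    print(a)
    nums = a
process(nums)
if 35 <= a:
    a = handle(nums[a])
    nums = (nums < a) // (nums // nums)
else:
    nums = nums + 38 // a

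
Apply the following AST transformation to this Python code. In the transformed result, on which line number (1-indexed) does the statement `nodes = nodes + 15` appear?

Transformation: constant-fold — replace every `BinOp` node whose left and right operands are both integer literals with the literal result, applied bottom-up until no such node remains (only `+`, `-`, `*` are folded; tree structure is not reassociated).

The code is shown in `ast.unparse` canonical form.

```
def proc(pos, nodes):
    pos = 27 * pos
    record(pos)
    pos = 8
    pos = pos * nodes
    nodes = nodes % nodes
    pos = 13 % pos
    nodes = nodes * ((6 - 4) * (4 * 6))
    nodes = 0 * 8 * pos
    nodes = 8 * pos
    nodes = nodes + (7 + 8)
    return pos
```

Transformed code:
def proc(pos, nodes):
    pos = 27 * pos
    record(pos)
    pos = 8
    pos = pos * nodes
    nodes = nodes % nodes
    pos = 13 % pos
    nodes = nodes * 48
    nodes = 0 * pos
    nodes = 8 * pos
    nodes = nodes + 15
    return pos

11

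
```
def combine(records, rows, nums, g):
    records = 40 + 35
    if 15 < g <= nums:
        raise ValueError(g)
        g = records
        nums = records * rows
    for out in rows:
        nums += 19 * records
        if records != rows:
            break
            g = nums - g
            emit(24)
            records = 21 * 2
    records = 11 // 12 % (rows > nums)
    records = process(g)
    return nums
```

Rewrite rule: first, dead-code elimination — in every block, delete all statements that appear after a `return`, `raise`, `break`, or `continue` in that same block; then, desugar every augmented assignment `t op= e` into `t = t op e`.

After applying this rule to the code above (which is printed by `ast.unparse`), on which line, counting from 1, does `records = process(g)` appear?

Transformed code:
def combine(records, rows, nums, g):
    records = 40 + 35
    if 15 < g <= nums:
        raise ValueError(g)
    for out in rows:
        nums = nums + 19 * records
        if records != rows:
            break
    records = 11 // 12 % (rows > nums)
    records = process(g)
    return nums

10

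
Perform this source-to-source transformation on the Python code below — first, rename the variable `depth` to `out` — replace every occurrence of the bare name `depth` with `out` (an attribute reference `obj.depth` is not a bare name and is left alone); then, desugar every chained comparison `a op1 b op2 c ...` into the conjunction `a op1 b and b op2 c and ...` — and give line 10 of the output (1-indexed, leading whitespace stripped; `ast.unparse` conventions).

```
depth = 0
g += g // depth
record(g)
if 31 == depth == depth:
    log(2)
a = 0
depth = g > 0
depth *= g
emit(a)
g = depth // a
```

g = out // a

Transformed code:
out = 0
g += g // out
record(g)
if 31 == out and out == out:
    log(2)
a = 0
out = g > 0
out *= g
emit(a)
g = out // a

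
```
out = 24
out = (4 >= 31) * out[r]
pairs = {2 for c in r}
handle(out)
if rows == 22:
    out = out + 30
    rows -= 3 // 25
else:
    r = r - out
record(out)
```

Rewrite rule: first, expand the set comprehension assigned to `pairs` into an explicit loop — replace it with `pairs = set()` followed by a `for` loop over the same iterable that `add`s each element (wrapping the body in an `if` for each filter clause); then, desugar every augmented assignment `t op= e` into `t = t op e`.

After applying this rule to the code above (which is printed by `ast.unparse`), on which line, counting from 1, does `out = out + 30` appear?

8

Transformed code:
out = 24
out = (4 >= 31) * out[r]
pairs = set()
for c in r:
    pairs.add(2)
handle(out)
if rows == 22:
    out = out + 30
    rows = rows - 3 // 25
else:
    r = r - out
record(out)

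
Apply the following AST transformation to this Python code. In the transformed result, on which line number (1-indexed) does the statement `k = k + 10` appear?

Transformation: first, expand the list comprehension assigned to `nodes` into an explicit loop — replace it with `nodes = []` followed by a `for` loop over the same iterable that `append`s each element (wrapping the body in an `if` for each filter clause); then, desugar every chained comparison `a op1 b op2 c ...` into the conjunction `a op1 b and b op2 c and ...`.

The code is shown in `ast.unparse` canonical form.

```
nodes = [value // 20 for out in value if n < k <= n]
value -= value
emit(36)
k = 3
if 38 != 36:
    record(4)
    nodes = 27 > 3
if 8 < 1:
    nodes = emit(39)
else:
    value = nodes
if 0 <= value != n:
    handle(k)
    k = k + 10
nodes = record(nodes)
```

17

Transformed code:
nodes = []
for out in value:
    if n < k and k <= n:
        nodes.append(value // 20)
value -= value
emit(36)
k = 3
if 38 != 36:
    record(4)
    nodes = 27 > 3
if 8 < 1:
    nodes = emit(39)
else:
    value = nodes
if 0 <= value and value != n:
    handle(k)
    k = k + 10
nodes = record(nodes)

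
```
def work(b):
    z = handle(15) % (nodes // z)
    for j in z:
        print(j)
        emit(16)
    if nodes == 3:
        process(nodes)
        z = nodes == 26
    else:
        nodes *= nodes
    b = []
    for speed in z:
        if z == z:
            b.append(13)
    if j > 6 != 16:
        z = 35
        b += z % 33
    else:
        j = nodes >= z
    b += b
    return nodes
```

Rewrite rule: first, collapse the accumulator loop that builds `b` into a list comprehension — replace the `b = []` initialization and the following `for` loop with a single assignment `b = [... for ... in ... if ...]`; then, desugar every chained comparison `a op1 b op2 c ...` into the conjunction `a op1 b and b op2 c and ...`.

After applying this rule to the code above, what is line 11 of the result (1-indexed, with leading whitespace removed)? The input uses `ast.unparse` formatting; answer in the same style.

b = [13 for speed in z if z == z]

Transformed code:
def work(b):
    z = handle(15) % (nodes // z)
    for j in z:
        print(j)
        emit(16)
    if nodes == 3:
        process(nodes)
        z = nodes == 26
    else:
        nodes *= nodes
    b = [13 for speed in z if z == z]
    if j > 6 and 6 != 16:
        z = 35
        b += z % 33
    else:
        j = nodes >= z
    b += b
    return nodes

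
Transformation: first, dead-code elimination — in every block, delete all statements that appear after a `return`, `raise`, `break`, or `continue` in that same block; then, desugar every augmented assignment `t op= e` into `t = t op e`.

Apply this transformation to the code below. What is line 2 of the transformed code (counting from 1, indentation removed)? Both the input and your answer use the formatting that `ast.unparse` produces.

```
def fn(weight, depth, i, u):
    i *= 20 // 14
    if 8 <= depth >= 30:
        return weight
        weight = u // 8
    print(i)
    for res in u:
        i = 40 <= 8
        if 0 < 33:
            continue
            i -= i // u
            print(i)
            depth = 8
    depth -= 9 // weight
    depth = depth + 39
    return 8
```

Transformed code:
def fn(weight, depth, i, u):
    i = i * (20 // 14)
    if 8 <= depth >= 30:
        return weight
    print(i)
    for res in u:
        i = 40 <= 8
        if 0 < 33:
            continue
    depth = depth - 9 // weight
    depth = depth + 39
    return 8

i = i * (20 // 14)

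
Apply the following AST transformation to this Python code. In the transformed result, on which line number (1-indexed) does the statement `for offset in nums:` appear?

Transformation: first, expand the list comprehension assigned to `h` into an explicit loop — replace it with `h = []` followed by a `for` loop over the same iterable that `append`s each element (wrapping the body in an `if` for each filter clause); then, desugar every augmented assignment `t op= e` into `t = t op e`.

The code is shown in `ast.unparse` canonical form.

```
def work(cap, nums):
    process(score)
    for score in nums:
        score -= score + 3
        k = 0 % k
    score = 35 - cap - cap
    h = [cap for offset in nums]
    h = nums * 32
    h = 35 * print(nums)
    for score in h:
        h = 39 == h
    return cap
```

8

Transformed code:
def work(cap, nums):
    process(score)
    for score in nums:
        score = score - (score + 3)
        k = 0 % k
    score = 35 - cap - cap
    h = []
    for offset in nums:
        h.append(cap)
    h = nums * 32
    h = 35 * print(nums)
    for score in h:
        h = 39 == h
    return cap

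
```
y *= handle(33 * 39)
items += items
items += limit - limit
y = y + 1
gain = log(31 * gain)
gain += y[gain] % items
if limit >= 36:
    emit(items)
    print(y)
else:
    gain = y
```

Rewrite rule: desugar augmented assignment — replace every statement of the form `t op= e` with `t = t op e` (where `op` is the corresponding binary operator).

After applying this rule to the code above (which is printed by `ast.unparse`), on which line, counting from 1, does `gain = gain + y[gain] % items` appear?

6

Transformed code:
y = y * handle(33 * 39)
items = items + items
items = items + (limit - limit)
y = y + 1
gain = log(31 * gain)
gain = gain + y[gain] % items
if limit >= 36:
    emit(items)
    print(y)
else:
    gain = y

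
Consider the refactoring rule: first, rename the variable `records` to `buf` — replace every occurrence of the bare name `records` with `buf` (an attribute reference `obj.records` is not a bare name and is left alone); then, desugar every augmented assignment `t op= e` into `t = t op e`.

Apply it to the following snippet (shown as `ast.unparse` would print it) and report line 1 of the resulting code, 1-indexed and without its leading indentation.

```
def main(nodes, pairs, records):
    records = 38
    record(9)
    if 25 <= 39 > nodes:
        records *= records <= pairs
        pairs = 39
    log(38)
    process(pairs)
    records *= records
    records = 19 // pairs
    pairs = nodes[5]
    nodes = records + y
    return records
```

Transformed code:
def main(nodes, pairs, buf):
    buf = 38
    record(9)
    if 25 <= 39 > nodes:
        buf = buf * (buf <= pairs)
        pairs = 39
    log(38)
    process(pairs)
    buf = buf * buf
    buf = 19 // pairs
    pairs = nodes[5]
    nodes = buf + y
    return buf

def main(nodes, pairs, buf):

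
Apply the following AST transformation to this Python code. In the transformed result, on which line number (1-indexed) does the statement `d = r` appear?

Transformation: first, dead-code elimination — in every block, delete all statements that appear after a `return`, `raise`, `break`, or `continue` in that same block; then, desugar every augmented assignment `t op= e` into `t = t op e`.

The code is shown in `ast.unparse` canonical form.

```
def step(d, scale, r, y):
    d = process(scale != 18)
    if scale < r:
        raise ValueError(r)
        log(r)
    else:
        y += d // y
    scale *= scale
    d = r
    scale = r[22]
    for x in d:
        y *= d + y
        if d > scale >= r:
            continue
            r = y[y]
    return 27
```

8

Transformed code:
def step(d, scale, r, y):
    d = process(scale != 18)
    if scale < r:
        raise ValueError(r)
    else:
        y = y + d // y
    scale = scale * scale
    d = r
    scale = r[22]
    for x in d:
        y = y * (d + y)
        if d > scale >= r:
            continue
    return 27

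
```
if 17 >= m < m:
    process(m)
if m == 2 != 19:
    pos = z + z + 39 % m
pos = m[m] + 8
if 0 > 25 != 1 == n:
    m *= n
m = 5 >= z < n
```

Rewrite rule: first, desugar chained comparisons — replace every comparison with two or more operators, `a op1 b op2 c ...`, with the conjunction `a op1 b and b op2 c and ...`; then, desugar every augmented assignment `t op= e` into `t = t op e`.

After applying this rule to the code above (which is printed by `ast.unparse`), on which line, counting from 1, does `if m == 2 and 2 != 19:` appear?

Transformed code:
if 17 >= m and m < m:
    process(m)
if m == 2 and 2 != 19:
    pos = z + z + 39 % m
pos = m[m] + 8
if 0 > 25 and 25 != 1 and (1 == n):
    m = m * n
m = 5 >= z and z < n

3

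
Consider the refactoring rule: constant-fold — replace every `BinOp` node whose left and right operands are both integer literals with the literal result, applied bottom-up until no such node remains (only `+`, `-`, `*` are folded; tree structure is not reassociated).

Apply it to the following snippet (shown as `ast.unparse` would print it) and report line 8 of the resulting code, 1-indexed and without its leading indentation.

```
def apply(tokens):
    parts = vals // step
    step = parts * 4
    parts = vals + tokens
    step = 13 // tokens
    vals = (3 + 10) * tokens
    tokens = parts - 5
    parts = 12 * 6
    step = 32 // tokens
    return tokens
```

parts = 72

Transformed code:
def apply(tokens):
    parts = vals // step
    step = parts * 4
    parts = vals + tokens
    step = 13 // tokens
    vals = 13 * tokens
    tokens = parts - 5
    parts = 72
    step = 32 // tokens
    return tokens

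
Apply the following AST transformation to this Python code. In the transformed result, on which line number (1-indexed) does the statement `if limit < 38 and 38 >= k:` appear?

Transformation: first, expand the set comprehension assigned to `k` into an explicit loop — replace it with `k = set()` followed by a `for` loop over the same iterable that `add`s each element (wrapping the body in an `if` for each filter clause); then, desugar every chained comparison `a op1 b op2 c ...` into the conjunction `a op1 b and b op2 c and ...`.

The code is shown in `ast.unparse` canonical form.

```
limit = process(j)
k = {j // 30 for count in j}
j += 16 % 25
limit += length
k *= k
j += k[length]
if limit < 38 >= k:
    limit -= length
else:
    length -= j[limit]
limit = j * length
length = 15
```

Transformed code:
limit = process(j)
k = set()
for count in j:
    k.add(j // 30)
j += 16 % 25
limit += length
k *= k
j += k[length]
if limit < 38 and 38 >= k:
    limit -= length
else:
    length -= j[limit]
limit = j * length
length = 15

9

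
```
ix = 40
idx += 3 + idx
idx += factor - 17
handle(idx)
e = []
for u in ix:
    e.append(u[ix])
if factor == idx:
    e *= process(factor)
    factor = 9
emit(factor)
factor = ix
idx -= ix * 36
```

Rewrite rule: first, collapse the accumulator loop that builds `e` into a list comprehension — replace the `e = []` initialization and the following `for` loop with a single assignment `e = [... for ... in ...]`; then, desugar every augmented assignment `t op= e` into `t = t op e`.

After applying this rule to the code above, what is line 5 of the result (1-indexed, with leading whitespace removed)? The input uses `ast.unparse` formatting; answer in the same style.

e = [u[ix] for u in ix]

Transformed code:
ix = 40
idx = idx + (3 + idx)
idx = idx + (factor - 17)
handle(idx)
e = [u[ix] for u in ix]
if factor == idx:
    e = e * process(factor)
    factor = 9
emit(factor)
factor = ix
idx = idx - ix * 36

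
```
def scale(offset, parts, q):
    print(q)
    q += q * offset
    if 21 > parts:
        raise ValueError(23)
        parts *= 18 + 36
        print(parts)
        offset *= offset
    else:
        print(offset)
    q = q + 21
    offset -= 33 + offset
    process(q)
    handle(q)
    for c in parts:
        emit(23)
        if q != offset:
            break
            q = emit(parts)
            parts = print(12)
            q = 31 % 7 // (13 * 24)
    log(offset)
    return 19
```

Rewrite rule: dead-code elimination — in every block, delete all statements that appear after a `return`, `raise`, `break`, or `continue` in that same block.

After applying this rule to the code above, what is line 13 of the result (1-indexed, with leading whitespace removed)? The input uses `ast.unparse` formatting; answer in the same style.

Transformed code:
def scale(offset, parts, q):
    print(q)
    q += q * offset
    if 21 > parts:
        raise ValueError(23)
    else:
        print(offset)
    q = q + 21
    offset -= 33 + offset
    process(q)
    handle(q)
    for c in parts:
        emit(23)
        if q != offset:
            break
    log(offset)
    return 19

emit(23)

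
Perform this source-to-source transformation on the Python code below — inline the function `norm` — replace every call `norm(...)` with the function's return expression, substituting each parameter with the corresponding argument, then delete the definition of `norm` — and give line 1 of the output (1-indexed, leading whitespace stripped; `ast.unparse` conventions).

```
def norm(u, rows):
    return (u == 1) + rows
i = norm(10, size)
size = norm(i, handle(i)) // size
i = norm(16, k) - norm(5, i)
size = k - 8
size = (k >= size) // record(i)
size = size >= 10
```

Transformed code:
i = (10 == 1) + size
size = ((i == 1) + handle(i)) // size
i = (16 == 1) + k - ((5 == 1) + i)
size = k - 8
size = (k >= size) // record(i)
size = size >= 10

i = (10 == 1) + size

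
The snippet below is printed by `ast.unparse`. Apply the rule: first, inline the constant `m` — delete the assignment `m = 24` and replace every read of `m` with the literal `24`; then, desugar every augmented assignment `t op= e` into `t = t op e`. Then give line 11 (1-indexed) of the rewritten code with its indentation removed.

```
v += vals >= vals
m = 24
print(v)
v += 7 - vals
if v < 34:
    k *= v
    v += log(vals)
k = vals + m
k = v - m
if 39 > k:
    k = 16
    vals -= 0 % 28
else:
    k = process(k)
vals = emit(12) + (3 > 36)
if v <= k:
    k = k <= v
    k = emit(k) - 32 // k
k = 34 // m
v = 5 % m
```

Transformed code:
v = v + (vals >= vals)
print(v)
v = v + (7 - vals)
if v < 34:
    k = k * v
    v = v + log(vals)
k = vals + 24
k = v - 24
if 39 > k:
    k = 16
    vals = vals - 0 % 28
else:
    k = process(k)
vals = emit(12) + (3 > 36)
if v <= k:
    k = k <= v
    k = emit(k) - 32 // k
k = 34 // 24
v = 5 % 24

vals = vals - 0 % 28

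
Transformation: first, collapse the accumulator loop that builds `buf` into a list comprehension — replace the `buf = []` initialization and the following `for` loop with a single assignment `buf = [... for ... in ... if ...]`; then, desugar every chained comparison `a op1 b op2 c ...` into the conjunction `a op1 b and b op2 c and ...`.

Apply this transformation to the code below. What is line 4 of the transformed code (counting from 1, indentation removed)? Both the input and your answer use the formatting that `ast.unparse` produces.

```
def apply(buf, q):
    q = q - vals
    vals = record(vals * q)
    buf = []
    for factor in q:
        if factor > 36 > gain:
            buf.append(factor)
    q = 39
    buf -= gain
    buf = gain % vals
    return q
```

buf = [factor for factor in q if factor > 36 and 36 > gain]

Transformed code:
def apply(buf, q):
    q = q - vals
    vals = record(vals * q)
    buf = [factor for factor in q if factor > 36 and 36 > gain]
    q = 39
    buf -= gain
    buf = gain % vals
    return q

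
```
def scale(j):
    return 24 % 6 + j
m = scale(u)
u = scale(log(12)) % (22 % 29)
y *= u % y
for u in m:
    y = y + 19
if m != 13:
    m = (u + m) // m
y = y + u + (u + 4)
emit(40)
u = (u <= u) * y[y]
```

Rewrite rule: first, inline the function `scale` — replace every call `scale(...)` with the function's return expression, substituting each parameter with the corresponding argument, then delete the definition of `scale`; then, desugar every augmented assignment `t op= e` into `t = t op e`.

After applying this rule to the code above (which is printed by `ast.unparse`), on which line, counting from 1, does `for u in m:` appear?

4

Transformed code:
m = 24 % 6 + u
u = (24 % 6 + log(12)) % (22 % 29)
y = y * (u % y)
for u in m:
    y = y + 19
if m != 13:
    m = (u + m) // m
y = y + u + (u + 4)
emit(40)
u = (u <= u) * y[y]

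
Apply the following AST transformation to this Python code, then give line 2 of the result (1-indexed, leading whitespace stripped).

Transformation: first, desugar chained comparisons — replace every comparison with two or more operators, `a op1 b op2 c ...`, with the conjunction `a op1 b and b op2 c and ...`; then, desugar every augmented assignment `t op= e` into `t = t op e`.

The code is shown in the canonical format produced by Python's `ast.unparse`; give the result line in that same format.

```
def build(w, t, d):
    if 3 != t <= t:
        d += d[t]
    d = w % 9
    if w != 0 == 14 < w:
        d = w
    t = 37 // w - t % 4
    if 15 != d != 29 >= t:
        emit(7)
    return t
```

Transformed code:
def build(w, t, d):
    if 3 != t and t <= t:
        d = d + d[t]
    d = w % 9
    if w != 0 and 0 == 14 and (14 < w):
        d = w
    t = 37 // w - t % 4
    if 15 != d and d != 29 and (29 >= t):
        emit(7)
    return t

if 3 != t and t <= t:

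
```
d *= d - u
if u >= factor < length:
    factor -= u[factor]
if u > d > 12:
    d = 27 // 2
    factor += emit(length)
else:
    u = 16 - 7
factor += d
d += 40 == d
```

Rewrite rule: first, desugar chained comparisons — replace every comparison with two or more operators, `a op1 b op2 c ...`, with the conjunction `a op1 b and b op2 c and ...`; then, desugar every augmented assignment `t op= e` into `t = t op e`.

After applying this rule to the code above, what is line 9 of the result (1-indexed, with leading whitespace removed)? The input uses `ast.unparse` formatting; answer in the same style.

Transformed code:
d = d * (d - u)
if u >= factor and factor < length:
    factor = factor - u[factor]
if u > d and d > 12:
    d = 27 // 2
    factor = factor + emit(length)
else:
    u = 16 - 7
factor = factor + d
d = d + (40 == d)

factor = factor + d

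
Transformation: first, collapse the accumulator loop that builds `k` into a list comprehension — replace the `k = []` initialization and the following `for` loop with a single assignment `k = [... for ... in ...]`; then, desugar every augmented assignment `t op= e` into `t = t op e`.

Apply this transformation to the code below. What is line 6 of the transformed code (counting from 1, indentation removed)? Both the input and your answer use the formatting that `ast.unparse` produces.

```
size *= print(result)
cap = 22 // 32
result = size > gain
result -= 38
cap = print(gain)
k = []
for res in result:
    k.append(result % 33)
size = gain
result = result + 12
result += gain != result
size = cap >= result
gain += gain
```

k = [result % 33 for res in result]

Transformed code:
size = size * print(result)
cap = 22 // 32
result = size > gain
result = result - 38
cap = print(gain)
k = [result % 33 for res in result]
size = gain
result = result + 12
result = result + (gain != result)
size = cap >= result
gain = gain + gain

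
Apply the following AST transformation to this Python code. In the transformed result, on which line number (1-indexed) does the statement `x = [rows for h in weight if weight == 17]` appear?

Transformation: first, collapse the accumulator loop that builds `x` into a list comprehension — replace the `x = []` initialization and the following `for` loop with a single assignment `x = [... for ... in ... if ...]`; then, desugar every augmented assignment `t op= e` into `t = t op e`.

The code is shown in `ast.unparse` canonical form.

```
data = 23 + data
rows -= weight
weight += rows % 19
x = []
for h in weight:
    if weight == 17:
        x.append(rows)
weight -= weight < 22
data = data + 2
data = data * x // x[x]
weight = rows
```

Transformed code:
data = 23 + data
rows = rows - weight
weight = weight + rows % 19
x = [rows for h in weight if weight == 17]
weight = weight - (weight < 22)
data = data + 2
data = data * x // x[x]
weight = rows

4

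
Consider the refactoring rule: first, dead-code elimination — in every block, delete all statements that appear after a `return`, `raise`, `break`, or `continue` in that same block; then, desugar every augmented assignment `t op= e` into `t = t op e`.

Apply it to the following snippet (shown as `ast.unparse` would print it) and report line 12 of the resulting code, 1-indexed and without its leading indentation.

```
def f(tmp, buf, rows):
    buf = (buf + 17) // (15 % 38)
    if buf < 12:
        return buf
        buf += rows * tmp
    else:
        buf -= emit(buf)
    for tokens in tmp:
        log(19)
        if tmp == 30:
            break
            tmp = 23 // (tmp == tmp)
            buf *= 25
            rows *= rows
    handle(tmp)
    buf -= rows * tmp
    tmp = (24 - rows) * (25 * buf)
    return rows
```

buf = buf - rows * tmp

Transformed code:
def f(tmp, buf, rows):
    buf = (buf + 17) // (15 % 38)
    if buf < 12:
        return buf
    else:
        buf = buf - emit(buf)
    for tokens in tmp:
        log(19)
        if tmp == 30:
            break
    handle(tmp)
    buf = buf - rows * tmp
    tmp = (24 - rows) * (25 * buf)
    return rows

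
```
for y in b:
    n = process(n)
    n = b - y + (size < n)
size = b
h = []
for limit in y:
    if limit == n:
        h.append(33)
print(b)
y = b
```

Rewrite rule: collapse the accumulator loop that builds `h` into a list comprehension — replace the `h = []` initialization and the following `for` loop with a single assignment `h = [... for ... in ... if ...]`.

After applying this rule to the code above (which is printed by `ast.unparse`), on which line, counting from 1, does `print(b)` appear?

Transformed code:
for y in b:
    n = process(n)
    n = b - y + (size < n)
size = b
h = [33 for limit in y if limit == n]
print(b)
y = b

6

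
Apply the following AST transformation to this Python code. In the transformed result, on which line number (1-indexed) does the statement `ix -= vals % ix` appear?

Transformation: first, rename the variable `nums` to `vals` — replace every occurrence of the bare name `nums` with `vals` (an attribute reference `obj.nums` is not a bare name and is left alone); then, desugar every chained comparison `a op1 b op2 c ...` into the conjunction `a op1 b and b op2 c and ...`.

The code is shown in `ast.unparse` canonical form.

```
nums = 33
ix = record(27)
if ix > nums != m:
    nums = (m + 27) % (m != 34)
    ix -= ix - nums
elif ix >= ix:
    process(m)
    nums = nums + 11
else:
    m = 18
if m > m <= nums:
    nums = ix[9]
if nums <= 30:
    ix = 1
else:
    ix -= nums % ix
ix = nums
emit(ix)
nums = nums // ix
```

Transformed code:
vals = 33
ix = record(27)
if ix > vals and vals != m:
    vals = (m + 27) % (m != 34)
    ix -= ix - vals
elif ix >= ix:
    process(m)
    vals = vals + 11
else:
    m = 18
if m > m and m <= vals:
    vals = ix[9]
if vals <= 30:
    ix = 1
else:
    ix -= vals % ix
ix = vals
emit(ix)
vals = vals // ix

16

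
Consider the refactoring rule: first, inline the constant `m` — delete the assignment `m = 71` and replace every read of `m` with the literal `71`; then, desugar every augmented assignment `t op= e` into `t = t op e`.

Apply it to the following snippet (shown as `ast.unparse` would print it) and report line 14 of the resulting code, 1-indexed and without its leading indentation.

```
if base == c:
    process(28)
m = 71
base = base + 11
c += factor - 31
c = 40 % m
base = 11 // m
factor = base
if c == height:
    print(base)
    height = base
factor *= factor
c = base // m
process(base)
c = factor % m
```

c = factor % 71

Transformed code:
if base == c:
    process(28)
base = base + 11
c = c + (factor - 31)
c = 40 % 71
base = 11 // 71
factor = base
if c == height:
    print(base)
    height = base
factor = factor * factor
c = base // 71
process(base)
c = factor % 71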